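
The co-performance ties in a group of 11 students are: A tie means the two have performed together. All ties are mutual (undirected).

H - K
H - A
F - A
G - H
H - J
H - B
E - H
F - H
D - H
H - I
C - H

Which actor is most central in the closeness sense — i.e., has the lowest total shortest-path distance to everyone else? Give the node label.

Farness (sum of distances to all others) for each node — A:18, B:19, C:19, D:19, E:19, F:18, G:19, H:10, I:19, J:19, K:19.
The smallest farness is 10, for H, so H has the highest closeness.

H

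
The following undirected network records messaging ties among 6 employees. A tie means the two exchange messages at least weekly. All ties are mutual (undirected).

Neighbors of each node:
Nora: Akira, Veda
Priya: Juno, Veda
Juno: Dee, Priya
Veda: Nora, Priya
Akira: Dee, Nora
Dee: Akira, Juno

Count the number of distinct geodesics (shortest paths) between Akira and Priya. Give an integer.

The shortest distance is 3. The length-3 paths are: Akira–Nora–Veda–Priya; Akira–Dee–Juno–Priya.
That gives 2 distinct shortest paths.

2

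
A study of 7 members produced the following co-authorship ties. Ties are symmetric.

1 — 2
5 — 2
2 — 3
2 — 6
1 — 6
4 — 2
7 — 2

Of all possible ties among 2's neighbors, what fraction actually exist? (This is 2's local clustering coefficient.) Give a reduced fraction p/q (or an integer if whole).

2's neighbors: 1, 3, 4, 5, 6, and 7 (k = 6).
Possible neighbor pairs: C(6,2) = 15. Edges among them: 1–6 → e = 1.
Clustering(2) = 1/15.

1/15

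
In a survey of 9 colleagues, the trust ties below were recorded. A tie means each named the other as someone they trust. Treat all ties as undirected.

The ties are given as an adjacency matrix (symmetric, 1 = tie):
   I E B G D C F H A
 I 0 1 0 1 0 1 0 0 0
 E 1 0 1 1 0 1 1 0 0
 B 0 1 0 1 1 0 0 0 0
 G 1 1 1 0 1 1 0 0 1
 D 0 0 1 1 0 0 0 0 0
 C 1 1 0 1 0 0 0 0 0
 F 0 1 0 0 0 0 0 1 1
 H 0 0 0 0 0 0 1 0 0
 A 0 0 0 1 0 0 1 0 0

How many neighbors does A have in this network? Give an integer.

2

A is directly tied to F and G. That is 2 neighbors, so the degree of A is 2.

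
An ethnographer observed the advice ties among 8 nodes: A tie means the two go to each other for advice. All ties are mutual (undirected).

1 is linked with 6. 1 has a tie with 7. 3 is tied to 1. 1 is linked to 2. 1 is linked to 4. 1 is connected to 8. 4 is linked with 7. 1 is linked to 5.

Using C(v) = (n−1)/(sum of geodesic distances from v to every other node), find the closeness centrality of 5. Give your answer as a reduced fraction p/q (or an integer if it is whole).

Distances from 5: 1:1, 2:2, 3:2, 4:2, 6:2, 7:2, 8:2. Sum = 13.
n = 8, so closeness = 7/13.

7/13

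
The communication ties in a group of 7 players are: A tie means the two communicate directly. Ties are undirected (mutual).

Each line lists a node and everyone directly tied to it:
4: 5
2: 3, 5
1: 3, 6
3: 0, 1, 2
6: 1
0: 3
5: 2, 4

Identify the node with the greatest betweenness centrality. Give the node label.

Unnormalized betweenness of each node: 0:0, 1:5, 2:8, 3:11, 4:0, 5:5, 6:0.
3 has the largest value, 11, making it the main broker — the node through which the most shortest paths run.

3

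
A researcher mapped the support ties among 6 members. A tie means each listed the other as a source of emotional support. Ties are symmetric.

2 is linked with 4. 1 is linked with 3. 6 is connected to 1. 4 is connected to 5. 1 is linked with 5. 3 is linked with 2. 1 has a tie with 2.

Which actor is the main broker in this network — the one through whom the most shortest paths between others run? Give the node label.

Unnormalized betweenness of each node: 1:11/2, 2:2, 3:0, 4:1/2, 5:1, 6:0.
1 has the largest value, 11/2, making it the main broker — the node through which the most shortest paths run.

1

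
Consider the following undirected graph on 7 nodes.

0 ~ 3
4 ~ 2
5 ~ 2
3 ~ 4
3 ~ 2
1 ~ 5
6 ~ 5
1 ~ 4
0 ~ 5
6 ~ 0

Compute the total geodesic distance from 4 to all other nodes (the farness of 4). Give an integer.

10

Distances from 4: 0:2, 1:1, 2:1, 3:1, 5:2, 6:3.
Sum = 2 + 1 + 1 + 1 + 2 + 3 = 10.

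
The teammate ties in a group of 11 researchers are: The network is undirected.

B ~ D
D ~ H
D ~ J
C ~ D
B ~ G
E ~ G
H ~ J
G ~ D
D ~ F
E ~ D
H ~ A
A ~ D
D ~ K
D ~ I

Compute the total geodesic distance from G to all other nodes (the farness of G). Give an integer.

Distances from G: A:2, B:1, C:2, D:1, E:1, F:2, H:2, I:2, J:2, K:2.
Sum = 2 + 1 + 2 + 1 + 1 + 2 + 2 + 2 + 2 + 2 = 17.

17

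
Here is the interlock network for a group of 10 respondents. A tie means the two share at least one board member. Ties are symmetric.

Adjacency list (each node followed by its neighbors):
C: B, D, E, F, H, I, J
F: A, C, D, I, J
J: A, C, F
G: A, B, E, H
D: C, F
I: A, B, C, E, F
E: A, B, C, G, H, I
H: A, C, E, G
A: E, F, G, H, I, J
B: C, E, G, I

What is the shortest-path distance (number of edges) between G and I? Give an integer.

One shortest route is G – A – I, which uses 2 edges, and G and I are not directly tied, so nothing shorter exists. So d(G,I) = 2.

2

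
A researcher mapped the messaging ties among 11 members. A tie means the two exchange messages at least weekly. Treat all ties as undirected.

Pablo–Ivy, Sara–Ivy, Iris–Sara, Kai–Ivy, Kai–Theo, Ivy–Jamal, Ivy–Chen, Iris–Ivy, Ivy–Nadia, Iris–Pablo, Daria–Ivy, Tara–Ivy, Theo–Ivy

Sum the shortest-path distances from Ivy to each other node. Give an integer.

Distances from Ivy: Chen:1, Daria:1, Iris:1, Jamal:1, Kai:1, Nadia:1, Pablo:1, Sara:1, Tara:1, Theo:1.
Sum = 1 + 1 + 1 + 1 + 1 + 1 + 1 + 1 + 1 + 1 = 10.

10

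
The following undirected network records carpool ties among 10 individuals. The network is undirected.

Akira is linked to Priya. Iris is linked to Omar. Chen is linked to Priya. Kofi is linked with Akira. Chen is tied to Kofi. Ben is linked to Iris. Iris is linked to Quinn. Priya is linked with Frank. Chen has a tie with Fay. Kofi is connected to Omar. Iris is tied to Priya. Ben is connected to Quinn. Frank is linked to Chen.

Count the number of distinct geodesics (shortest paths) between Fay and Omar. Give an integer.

The shortest distance is 3, and the only length-3 path is Fay–Chen–Kofi–Omar. So there is exactly 1 shortest path.

1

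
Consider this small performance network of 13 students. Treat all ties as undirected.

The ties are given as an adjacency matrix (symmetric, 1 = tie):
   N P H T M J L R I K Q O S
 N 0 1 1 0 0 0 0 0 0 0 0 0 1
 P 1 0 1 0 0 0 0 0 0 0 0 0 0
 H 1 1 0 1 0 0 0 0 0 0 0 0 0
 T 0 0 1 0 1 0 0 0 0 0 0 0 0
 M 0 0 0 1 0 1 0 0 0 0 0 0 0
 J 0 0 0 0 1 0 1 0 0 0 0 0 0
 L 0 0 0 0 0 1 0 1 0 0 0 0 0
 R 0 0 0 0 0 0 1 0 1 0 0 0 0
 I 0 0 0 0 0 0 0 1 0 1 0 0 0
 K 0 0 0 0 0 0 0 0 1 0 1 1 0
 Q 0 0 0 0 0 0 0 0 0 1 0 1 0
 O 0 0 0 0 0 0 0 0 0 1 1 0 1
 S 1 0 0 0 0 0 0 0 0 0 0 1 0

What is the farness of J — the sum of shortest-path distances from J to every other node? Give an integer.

Distances from J: H:3, I:3, K:4, L:1, M:1, N:4, O:5, P:4, Q:5, R:2, S:5, T:2.
Sum = 3 + 3 + 4 + 1 + 1 + 4 + 5 + 4 + 5 + 2 + 5 + 2 = 39.

39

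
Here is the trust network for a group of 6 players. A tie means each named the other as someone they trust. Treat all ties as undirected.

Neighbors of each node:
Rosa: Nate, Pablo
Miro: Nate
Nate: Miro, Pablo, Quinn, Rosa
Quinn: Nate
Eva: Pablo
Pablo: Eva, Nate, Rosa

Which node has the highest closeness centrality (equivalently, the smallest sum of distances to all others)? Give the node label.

Nate

Farness (sum of distances to all others) for each node — Eva:11, Miro:10, Nate:6, Pablo:7, Quinn:10, Rosa:8.
The smallest farness is 6, for Nate, so Nate has the highest closeness.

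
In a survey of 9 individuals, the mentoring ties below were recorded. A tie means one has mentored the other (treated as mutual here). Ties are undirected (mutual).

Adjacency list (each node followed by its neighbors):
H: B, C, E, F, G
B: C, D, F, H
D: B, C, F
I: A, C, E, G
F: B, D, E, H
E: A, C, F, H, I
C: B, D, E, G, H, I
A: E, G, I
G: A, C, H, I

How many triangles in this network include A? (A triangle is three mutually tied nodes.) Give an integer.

2

A's neighbors: E, G, and I.
Neighbor pairs that are themselves tied: A–E–I; A–G–I. Each forms one triangle with A, for 2 in total.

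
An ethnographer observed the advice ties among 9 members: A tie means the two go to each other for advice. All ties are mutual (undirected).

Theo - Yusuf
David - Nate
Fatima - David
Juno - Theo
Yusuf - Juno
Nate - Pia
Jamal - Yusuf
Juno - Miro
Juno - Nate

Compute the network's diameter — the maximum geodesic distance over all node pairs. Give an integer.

Eccentricity of each node (its greatest distance to any other): David:4, Fatima:5, Jamal:5, Juno:3, Miro:4, Nate:3, Pia:4, Theo:4, Yusuf:4.
The maximum eccentricity is 5, realized for instance by the pair Fatima–Jamal via Fatima – David – Nate – Juno – Yusuf – Jamal. So the diameter is 5.

5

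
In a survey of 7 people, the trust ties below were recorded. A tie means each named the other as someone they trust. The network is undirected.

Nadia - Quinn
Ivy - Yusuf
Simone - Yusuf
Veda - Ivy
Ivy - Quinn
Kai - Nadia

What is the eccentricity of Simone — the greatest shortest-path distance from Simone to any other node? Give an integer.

Distances from Simone: Ivy:2, Kai:5, Nadia:4, Quinn:3, Veda:3, Yusuf:1.
The largest is 5 (to Kai), so the eccentricity of Simone is 5.

5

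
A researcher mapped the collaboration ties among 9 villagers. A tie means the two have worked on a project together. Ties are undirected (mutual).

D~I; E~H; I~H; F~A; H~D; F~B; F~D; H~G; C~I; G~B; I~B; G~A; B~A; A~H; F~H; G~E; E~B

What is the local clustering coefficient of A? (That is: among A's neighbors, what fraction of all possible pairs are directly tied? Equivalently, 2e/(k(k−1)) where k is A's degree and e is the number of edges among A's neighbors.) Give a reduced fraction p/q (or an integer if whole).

A's neighbors: B, F, G, and H (k = 4).
Possible neighbor pairs: C(4,2) = 6. Edges among them: B–F, B–G, F–H, G–H → e = 4.
Clustering(A) = 4/6 = 2/3.

2/3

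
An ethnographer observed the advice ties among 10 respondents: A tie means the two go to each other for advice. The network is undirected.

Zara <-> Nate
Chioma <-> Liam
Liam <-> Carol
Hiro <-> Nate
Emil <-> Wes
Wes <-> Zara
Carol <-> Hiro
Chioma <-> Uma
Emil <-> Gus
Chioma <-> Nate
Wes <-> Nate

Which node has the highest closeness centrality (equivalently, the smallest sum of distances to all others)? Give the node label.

Farness (sum of distances to all others) for each node — Carol:24, Chioma:18, Emil:24, Gus:32, Hiro:20, Liam:23, Nate:15, Uma:26, Wes:18, Zara:20.
The smallest farness is 15, for Nate, so Nate has the highest closeness.

Nate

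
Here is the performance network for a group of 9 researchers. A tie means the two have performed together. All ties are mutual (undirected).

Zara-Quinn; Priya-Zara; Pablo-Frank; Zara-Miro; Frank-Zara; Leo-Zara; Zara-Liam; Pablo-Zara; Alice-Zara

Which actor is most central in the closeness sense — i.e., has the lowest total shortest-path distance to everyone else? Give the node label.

Farness (sum of distances to all others) for each node — Alice:15, Frank:14, Leo:15, Liam:15, Miro:15, Pablo:14, Priya:15, Quinn:15, Zara:8.
The smallest farness is 8, for Zara, so Zara has the highest closeness.

Zara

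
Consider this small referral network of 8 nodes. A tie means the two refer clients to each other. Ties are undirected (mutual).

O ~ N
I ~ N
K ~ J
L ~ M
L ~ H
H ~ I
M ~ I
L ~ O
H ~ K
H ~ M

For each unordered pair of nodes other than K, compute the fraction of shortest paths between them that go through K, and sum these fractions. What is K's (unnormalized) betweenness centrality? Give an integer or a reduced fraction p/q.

Pairs whose geodesics pass through K — J–I: 1; J–N: 1; J–L: 1; J–M: 1; J–O: 1; J–H: 1.
All other pairs contribute 0.
Summing the contributions gives betweenness(K) = 6.

6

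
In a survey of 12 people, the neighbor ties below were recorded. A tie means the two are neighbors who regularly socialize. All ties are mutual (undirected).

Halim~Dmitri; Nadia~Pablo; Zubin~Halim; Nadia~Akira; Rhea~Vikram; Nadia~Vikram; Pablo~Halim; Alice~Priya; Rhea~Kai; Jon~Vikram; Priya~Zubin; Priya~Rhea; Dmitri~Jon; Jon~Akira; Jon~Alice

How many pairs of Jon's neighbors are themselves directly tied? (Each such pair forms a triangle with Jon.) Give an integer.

Jon's neighbors are Akira, Alice, Dmitri, and Vikram, but none of them are tied to each other, so no triangle contains Jon.

0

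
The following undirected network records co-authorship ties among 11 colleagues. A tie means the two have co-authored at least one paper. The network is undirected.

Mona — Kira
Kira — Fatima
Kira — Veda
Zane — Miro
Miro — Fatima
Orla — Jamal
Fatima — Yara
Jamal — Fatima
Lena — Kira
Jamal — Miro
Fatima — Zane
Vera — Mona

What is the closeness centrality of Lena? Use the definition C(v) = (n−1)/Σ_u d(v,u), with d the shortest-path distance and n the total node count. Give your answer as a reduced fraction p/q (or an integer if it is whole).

Distances from Lena: Fatima:2, Jamal:3, Kira:1, Miro:3, Mona:2, Orla:4, Veda:2, Vera:3, Yara:3, Zane:3. Sum = 26.
n = 11, so closeness = 10/26 = 5/13.

5/13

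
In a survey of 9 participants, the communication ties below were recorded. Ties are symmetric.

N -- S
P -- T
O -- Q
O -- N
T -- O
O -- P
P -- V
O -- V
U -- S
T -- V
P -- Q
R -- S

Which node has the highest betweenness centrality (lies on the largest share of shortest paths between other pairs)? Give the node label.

O

Unnormalized betweenness of each node: N:15, O:17, P:1, Q:0, R:0, S:13, T:0, U:0, V:0.
O has the largest value, 17, making it the main broker — the node through which the most shortest paths run.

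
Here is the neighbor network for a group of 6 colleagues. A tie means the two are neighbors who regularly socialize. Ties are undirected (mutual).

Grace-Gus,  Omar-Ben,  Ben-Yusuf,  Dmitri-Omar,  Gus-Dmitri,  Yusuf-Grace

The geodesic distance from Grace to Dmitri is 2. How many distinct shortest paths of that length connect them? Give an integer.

1

The shortest distance is 2, and the only length-2 path is Grace–Gus–Dmitri. So there is exactly 1 shortest path.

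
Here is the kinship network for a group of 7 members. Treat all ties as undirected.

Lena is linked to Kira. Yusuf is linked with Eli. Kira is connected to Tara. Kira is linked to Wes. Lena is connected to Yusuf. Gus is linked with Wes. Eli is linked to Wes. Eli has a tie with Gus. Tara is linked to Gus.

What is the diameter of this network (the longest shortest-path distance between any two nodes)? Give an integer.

Eccentricity of each node (its greatest distance to any other): Eli:2, Gus:3, Kira:2, Lena:3, Tara:3, Wes:2, Yusuf:3.
The maximum eccentricity is 3, realized for instance by the pair Gus–Lena via Gus – Wes – Kira – Lena. So the diameter is 3.

3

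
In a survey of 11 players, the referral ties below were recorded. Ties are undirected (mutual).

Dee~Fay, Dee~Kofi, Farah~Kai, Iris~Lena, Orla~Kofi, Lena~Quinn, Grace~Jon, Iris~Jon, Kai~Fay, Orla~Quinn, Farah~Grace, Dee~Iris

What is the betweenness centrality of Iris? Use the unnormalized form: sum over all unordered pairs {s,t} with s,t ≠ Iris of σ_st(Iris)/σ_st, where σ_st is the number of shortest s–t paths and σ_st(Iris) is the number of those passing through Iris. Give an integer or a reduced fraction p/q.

18

Pairs whose geodesics pass through Iris — Farah–Lena: 1; Farah–Quinn: 1; Grace–Lena: 1; Grace–Quinn: 1; Grace–Orla: 2/2; Grace–Kofi: 1; Grace–Dee: 1; Jon–Lena: 1; Jon–Quinn: 1; Jon–Orla: 2/2; Jon–Kofi: 1; Jon–Dee: 1; Jon–Fay: 1; Lena–Kofi: 1/2 … (+6 more pairs).
All other pairs contribute 0.
Summing the contributions gives betweenness(Iris) = 18.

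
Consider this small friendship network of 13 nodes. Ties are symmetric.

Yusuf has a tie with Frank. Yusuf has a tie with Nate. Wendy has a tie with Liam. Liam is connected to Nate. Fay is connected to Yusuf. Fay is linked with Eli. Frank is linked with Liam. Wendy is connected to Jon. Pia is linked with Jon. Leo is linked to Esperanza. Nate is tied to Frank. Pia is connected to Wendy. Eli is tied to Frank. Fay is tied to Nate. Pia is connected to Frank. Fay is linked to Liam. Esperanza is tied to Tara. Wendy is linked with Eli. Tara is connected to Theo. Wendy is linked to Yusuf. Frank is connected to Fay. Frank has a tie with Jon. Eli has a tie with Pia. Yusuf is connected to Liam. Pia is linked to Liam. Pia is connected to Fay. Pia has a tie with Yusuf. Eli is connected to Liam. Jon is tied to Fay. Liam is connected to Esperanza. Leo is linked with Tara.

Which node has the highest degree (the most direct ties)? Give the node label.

Degrees — Eli:5, Esperanza:3, Fay:7, Frank:7, Jon:4, Leo:2, Liam:8, Nate:4, Pia:7, Tara:3, Theo:1, Wendy:5, Yusuf:6.
The maximum is 8, attained only by Liam.

Liam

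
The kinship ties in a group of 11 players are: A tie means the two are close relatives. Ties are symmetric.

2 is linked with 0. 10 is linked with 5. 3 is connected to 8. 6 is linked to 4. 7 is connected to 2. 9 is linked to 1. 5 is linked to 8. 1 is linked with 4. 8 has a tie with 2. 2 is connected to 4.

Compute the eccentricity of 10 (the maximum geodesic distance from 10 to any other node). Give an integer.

Distances from 10: 0:4, 1:5, 2:3, 3:3, 4:4, 5:1, 6:5, 7:4, 8:2, 9:6.
The largest is 6 (to 9), so the eccentricity of 10 is 6.

6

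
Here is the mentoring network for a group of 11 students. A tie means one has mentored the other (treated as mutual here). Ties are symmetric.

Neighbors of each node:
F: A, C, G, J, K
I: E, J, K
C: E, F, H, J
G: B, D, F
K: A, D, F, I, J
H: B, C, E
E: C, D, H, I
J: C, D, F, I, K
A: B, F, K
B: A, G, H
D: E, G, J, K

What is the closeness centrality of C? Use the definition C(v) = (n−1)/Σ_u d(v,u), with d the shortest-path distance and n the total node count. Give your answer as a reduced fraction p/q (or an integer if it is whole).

5/8

Distances from C: A:2, B:2, D:2, E:1, F:1, G:2, H:1, I:2, J:1, K:2. Sum = 16.
n = 11, so closeness = 10/16 = 5/8.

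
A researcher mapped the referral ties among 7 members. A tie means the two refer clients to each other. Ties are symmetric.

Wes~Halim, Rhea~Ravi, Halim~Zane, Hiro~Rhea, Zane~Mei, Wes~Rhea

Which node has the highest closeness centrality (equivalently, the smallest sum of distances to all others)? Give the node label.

Wes

Farness (sum of distances to all others) for each node — Halim:12, Hiro:17, Mei:20, Ravi:17, Rhea:12, Wes:11, Zane:15.
The smallest farness is 11, for Wes, so Wes has the highest closeness.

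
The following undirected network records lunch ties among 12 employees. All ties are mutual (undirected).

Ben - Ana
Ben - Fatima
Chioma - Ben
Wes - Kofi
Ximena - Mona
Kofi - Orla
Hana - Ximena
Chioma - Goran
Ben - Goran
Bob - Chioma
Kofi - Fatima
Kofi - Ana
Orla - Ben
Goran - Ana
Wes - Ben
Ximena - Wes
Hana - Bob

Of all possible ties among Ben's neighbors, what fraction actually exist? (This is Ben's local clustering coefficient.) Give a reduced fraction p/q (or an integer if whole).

2/15

Ben's neighbors: Ana, Chioma, Fatima, Goran, Orla, and Wes (k = 6).
Possible neighbor pairs: C(6,2) = 15. Edges among them: Ana–Goran, Chioma–Goran → e = 2.
Clustering(Ben) = 2/15.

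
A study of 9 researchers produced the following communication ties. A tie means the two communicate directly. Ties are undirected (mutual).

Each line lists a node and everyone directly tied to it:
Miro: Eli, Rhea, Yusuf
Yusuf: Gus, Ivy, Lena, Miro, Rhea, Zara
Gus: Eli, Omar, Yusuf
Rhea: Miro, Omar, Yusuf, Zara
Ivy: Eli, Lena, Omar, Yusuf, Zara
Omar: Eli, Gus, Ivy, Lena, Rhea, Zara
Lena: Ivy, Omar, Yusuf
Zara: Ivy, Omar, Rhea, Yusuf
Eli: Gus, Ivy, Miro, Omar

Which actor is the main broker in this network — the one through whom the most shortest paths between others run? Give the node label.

Unnormalized betweenness of each node: Eli:11/6, Gus:8/15, Ivy:28/15, Lena:1/5, Miro:5/6, Omar:9/2, Rhea:6/5, Yusuf:11/2, Zara:8/15.
Yusuf has the largest value, 11/2, making it the main broker — the node through which the most shortest paths run.

Yusuf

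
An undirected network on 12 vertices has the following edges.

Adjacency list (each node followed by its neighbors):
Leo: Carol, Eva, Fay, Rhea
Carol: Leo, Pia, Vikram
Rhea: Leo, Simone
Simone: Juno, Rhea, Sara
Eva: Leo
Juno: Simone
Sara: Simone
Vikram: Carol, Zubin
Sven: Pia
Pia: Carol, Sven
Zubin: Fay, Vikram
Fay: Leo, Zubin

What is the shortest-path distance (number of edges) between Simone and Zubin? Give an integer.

One shortest route is Simone – Rhea – Leo – Fay – Zubin, which uses 4 edges, and at distance 3 from Simone we only reach {Carol, Eva, Fay}, which does not include Zubin. So d(Simone,Zubin) = 4.

4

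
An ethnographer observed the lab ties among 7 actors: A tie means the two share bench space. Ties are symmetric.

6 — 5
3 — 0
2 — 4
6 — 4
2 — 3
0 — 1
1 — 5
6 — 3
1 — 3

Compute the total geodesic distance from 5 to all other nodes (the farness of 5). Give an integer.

Distances from 5: 0:2, 1:1, 2:3, 3:2, 4:2, 6:1.
Sum = 2 + 1 + 3 + 2 + 2 + 1 = 11.

11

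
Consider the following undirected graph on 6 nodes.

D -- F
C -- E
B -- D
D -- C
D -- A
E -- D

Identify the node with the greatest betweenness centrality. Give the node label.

Unnormalized betweenness of each node: A:0, B:0, C:0, D:9, E:0, F:0.
D has the largest value, 9, making it the main broker — the node through which the most shortest paths run.

D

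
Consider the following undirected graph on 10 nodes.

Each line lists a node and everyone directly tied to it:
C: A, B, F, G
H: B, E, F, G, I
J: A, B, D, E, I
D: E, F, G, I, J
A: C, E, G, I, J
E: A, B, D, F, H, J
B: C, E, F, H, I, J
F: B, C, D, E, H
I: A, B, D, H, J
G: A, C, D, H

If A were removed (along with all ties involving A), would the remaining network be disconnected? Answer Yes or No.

No

Even without A, every remaining node can still reach every other (the residual graph is connected), so A is not a cut vertex.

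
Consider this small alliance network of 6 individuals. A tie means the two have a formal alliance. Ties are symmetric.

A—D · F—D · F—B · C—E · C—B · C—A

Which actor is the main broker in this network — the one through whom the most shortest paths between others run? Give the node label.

C

Unnormalized betweenness of each node: A:2, B:2, C:5, D:1, E:0, F:1.
C has the largest value, 5, making it the main broker — the node through which the most shortest paths run.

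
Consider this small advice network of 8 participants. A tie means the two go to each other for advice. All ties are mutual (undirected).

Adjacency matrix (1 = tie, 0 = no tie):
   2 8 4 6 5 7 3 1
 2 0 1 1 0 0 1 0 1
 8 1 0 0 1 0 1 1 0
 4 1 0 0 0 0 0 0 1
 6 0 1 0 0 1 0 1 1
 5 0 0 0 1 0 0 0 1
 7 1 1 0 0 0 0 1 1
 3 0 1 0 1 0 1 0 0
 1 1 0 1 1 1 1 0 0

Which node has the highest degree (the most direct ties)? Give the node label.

1

Degrees — 1:5, 2:4, 3:3, 4:2, 5:2, 6:4, 7:4, 8:4.
The maximum is 5, attained only by 1.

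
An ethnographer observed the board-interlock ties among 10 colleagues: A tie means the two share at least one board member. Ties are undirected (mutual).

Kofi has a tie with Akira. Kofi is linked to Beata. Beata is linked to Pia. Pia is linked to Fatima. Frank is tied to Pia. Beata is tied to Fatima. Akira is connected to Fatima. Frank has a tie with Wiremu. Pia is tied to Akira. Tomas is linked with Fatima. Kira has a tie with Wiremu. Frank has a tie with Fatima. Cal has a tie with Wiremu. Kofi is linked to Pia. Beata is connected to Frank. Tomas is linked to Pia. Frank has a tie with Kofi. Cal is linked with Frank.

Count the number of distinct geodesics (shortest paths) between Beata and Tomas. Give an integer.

The shortest distance is 2. The length-2 paths are: Beata–Fatima–Tomas; Beata–Pia–Tomas.
That gives 2 distinct shortest paths.

2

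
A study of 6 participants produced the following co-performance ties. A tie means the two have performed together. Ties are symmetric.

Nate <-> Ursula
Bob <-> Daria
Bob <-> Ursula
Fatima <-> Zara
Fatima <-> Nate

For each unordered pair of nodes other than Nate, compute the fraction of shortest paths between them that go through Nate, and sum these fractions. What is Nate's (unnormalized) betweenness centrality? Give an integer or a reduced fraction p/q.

6

Pairs whose geodesics pass through Nate — Bob–Fatima: 1; Bob–Zara: 1; Ursula–Fatima: 1; Ursula–Zara: 1; Fatima–Daria: 1; Daria–Zara: 1.
All other pairs contribute 0.
Summing the contributions gives betweenness(Nate) = 6.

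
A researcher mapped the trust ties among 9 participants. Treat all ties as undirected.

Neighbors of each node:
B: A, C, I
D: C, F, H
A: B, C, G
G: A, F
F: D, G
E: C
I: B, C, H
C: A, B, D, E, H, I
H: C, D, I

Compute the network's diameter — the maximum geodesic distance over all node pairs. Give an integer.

Eccentricity of each node (its greatest distance to any other): A:2, B:3, C:2, D:2, E:3, F:3, G:3, H:3, I:3.
The maximum eccentricity is 3, realized for instance by the pair I–F via I – C – D – F. So the diameter is 3.

3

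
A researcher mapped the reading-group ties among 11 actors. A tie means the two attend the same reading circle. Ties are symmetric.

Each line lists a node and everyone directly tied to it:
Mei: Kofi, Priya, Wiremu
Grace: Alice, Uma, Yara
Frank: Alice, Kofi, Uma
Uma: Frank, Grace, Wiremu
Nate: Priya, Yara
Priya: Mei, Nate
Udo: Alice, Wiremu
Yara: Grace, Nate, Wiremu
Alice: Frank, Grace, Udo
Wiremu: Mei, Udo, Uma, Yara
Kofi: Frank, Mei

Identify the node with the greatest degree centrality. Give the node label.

Degrees — Alice:3, Frank:3, Grace:3, Kofi:2, Mei:3, Nate:2, Priya:2, Udo:2, Uma:3, Wiremu:4, Yara:3.
The maximum is 4, attained only by Wiremu.

Wiremu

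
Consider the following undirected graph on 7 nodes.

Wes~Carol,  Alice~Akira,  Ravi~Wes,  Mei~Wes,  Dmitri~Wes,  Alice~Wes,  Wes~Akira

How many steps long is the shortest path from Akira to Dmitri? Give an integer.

2

One shortest route is Akira – Wes – Dmitri, which uses 2 edges, and Akira and Dmitri are not directly tied, so nothing shorter exists. So d(Akira,Dmitri) = 2.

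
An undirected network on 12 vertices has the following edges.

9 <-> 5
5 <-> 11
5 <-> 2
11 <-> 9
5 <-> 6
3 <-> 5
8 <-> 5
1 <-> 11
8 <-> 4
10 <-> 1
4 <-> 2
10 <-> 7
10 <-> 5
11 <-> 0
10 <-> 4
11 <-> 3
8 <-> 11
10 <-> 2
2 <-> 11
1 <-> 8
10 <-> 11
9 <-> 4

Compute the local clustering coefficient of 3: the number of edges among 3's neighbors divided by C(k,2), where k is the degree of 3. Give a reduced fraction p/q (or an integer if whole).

3's neighbors: 5 and 11 (k = 2).
Possible neighbor pairs: C(2,2) = 1. Edges among them: 5–11 → e = 1.
Clustering(3) = 1/1.

1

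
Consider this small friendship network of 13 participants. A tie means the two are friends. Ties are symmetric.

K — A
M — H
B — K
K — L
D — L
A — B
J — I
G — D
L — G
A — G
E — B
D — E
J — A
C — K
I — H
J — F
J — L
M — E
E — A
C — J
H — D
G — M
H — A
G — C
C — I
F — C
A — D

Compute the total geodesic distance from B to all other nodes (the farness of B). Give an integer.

23

Distances from B: A:1, C:2, D:2, E:1, F:3, G:2, H:2, I:3, J:2, K:1, L:2, M:2.
Sum = 1 + 2 + 2 + 1 + 3 + 2 + 2 + 3 + 2 + 1 + 2 + 2 = 23.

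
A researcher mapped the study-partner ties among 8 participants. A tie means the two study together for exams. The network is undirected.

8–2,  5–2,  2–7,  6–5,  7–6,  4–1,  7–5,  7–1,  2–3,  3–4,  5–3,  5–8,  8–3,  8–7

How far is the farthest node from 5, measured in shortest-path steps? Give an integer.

Distances from 5: 1:2, 2:1, 3:1, 4:2, 6:1, 7:1, 8:1.
The largest is 2 (to 4 and 1), so the eccentricity of 5 is 2.

2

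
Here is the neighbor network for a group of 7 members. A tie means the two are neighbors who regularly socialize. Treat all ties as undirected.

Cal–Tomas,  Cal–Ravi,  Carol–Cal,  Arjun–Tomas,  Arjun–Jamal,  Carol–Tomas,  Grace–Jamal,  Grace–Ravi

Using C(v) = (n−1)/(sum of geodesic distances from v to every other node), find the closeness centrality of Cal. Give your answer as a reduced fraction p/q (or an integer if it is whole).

3/5

Distances from Cal: Arjun:2, Carol:1, Grace:2, Jamal:3, Ravi:1, Tomas:1. Sum = 10.
n = 7, so closeness = 6/10 = 3/5.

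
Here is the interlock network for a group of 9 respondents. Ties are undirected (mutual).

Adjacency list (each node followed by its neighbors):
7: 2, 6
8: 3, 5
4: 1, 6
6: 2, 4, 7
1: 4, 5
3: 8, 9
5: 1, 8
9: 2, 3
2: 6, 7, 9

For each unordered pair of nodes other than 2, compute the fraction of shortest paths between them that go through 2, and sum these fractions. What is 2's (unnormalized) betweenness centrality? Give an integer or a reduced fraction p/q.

Pairs whose geodesics pass through 2 — 3–4: 1/2; 3–6: 1; 3–7: 1; 8–6: 1/2; 8–7: 1; 1–9: 1/2; 4–9: 1; 6–9: 1; 7–9: 1.
All other pairs contribute 0.
Summing the contributions gives betweenness(2) = 15/2.

15/2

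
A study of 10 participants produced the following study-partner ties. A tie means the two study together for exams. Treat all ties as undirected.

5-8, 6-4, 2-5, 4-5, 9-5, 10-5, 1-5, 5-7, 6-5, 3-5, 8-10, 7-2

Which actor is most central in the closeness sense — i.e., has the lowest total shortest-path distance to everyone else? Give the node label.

Farness (sum of distances to all others) for each node — 1:17, 2:16, 3:17, 4:16, 5:9, 6:16, 7:16, 8:16, 9:17, 10:16.
The smallest farness is 9, for 5, so 5 has the highest closeness.

5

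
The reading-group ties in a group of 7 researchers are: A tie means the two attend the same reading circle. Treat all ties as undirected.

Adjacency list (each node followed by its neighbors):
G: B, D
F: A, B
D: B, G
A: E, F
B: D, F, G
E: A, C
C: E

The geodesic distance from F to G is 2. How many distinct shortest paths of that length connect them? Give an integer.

The shortest distance is 2, and the only length-2 path is F–B–G. So there is exactly 1 shortest path.

1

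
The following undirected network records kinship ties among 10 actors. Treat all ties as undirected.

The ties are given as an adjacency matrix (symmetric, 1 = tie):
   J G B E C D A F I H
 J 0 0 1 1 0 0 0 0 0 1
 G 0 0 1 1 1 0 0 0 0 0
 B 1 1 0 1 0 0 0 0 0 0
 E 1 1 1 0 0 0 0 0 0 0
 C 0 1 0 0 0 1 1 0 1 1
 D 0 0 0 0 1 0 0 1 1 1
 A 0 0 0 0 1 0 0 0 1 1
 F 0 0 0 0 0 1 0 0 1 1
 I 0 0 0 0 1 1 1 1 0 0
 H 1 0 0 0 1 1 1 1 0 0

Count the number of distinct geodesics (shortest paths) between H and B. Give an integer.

The shortest distance is 2, and the only length-2 path is H–J–B. So there is exactly 1 shortest path.

1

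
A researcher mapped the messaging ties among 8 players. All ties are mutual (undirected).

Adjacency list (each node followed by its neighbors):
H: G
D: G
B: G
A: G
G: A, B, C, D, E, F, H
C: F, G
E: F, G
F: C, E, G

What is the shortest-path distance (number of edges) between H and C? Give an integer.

One shortest route is H – G – C, which uses 2 edges, and H and C are not directly tied, so nothing shorter exists. So d(H,C) = 2.

2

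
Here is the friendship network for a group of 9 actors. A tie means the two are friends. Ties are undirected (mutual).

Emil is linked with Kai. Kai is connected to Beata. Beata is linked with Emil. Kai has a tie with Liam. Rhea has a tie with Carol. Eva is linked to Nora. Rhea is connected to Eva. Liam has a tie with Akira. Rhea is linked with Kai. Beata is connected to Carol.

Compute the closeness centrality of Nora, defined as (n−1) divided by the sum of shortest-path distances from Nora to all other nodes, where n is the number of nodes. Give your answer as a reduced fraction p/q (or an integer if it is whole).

Distances from Nora: Akira:5, Beata:4, Carol:3, Emil:4, Eva:1, Kai:3, Liam:4, Rhea:2. Sum = 26.
n = 9, so closeness = 8/26 = 4/13.

4/13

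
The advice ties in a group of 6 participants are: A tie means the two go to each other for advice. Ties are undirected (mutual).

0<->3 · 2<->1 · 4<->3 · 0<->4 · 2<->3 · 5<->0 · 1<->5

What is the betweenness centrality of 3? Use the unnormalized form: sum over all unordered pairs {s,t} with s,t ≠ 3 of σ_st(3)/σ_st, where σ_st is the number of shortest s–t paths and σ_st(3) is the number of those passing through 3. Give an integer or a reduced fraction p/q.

5/2

Pairs whose geodesics pass through 3 — 2–0: 1; 2–4: 1; 1–4: 1/2.
All other pairs contribute 0.
Summing the contributions gives betweenness(3) = 5/2.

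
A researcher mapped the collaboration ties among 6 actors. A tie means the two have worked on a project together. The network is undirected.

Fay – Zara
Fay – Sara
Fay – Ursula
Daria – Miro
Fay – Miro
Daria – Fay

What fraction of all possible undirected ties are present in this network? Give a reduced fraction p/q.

There are 6 edges and 6 nodes, so the maximum possible is C(6,2) = 15.
Density = 6/15 = 2/5.

2/5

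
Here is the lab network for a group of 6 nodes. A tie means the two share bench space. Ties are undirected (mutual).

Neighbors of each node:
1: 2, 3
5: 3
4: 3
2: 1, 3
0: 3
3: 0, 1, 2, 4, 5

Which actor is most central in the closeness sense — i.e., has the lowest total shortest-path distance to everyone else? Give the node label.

Farness (sum of distances to all others) for each node — 0:9, 1:8, 2:8, 3:5, 4:9, 5:9.
The smallest farness is 5, for 3, so 3 has the highest closeness.

3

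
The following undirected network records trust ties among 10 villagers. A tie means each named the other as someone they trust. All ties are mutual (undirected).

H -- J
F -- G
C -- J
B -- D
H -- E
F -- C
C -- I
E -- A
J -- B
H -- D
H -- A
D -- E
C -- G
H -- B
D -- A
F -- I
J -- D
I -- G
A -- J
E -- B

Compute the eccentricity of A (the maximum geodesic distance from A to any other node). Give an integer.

3

Distances from A: B:2, C:2, D:1, E:1, F:3, G:3, H:1, I:3, J:1.
The largest is 3 (to G, F, and I), so the eccentricity of A is 3.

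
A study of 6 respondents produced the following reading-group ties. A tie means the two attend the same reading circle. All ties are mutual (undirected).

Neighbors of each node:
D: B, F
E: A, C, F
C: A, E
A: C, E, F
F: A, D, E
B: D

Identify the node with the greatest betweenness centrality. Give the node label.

F

Unnormalized betweenness of each node: A:3/2, B:0, C:0, D:4, E:3/2, F:6.
F has the largest value, 6, making it the main broker — the node through which the most shortest paths run.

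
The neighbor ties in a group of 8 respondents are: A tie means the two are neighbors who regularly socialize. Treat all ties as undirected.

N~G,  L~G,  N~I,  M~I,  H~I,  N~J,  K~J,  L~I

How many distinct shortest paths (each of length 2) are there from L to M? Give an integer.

The shortest distance is 2, and the only length-2 path is L–I–M. So there is exactly 1 shortest path.

1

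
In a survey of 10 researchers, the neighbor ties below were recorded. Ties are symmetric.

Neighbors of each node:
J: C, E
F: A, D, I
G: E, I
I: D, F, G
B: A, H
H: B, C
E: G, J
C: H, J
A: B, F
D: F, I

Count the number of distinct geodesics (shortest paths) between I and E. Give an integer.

The shortest distance is 2, and the only length-2 path is I–G–E. So there is exactly 1 shortest path.

1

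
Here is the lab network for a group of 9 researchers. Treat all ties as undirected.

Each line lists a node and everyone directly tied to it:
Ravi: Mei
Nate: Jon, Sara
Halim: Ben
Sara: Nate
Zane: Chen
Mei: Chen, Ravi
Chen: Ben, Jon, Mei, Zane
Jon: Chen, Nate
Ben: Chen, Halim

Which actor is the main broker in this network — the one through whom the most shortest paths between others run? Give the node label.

Chen

Unnormalized betweenness of each node: Ben:7, Chen:23, Halim:0, Jon:12, Mei:7, Nate:7, Ravi:0, Sara:0, Zane:0.
Chen has the largest value, 23, making it the main broker — the node through which the most shortest paths run.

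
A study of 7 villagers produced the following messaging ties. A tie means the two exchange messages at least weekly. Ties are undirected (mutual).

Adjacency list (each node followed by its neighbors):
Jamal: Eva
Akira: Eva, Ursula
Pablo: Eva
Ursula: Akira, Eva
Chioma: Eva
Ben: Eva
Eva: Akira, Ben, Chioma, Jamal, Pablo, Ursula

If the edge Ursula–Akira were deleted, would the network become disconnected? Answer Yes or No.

No

Even without that edge, Ursula still reaches Akira via Ursula – Eva – Akira, so the network stays connected. Not a bridge.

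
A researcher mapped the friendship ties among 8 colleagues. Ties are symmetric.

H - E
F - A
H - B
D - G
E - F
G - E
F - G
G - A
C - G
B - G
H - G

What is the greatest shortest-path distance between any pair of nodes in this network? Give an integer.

2

Eccentricity of each node (its greatest distance to any other): A:2, B:2, C:2, D:2, E:2, F:2, G:1, H:2.
The maximum eccentricity is 2, realized for instance by the pair D–C via D – G – C. So the diameter is 2.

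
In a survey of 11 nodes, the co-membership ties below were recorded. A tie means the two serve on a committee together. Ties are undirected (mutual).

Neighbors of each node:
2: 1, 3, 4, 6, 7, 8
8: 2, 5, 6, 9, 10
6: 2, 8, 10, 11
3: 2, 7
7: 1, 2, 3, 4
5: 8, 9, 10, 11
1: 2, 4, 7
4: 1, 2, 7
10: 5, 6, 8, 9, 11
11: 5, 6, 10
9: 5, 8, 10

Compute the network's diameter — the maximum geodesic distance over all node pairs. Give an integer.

Eccentricity of each node (its greatest distance to any other): 1:3, 2:2, 3:3, 4:3, 5:3, 6:2, 7:3, 8:2, 9:3, 10:3, 11:3.
The maximum eccentricity is 3, realized for instance by the pair 7–5 via 7 – 2 – 8 – 5. So the diameter is 3.

3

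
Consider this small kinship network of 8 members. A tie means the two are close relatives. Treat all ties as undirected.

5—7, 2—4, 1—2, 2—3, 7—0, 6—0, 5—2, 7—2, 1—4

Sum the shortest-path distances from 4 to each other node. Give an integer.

15

Distances from 4: 0:3, 1:1, 2:1, 3:2, 5:2, 6:4, 7:2.
Sum = 3 + 1 + 1 + 2 + 2 + 4 + 2 = 15.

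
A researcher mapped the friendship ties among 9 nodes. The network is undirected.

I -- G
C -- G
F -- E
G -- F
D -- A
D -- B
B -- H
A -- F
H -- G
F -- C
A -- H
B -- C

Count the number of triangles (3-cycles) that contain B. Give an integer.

B's neighbors are C, D, and H, but none of them are tied to each other, so no triangle contains B.

0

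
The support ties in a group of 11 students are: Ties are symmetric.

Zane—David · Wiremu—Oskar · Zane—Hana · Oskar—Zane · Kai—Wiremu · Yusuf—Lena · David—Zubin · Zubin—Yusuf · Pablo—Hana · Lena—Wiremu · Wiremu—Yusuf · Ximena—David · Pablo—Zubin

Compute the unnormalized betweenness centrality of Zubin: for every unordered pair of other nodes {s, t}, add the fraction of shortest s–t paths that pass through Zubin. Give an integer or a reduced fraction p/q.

14

Pairs whose geodesics pass through Zubin — Hana–Lena: 1/2; Hana–Yusuf: 1; David–Pablo: 1; David–Lena: 1; David–Yusuf: 1; David–Kai: 1/2; David–Wiremu: 1/2; Pablo–Lena: 1; Pablo–Yusuf: 1; Pablo–Kai: 1; Pablo–Wiremu: 1; Pablo–Ximena: 1; Lena–Ximena: 1; Yusuf–Zane: 1/2 … (+3 more pairs).
All other pairs contribute 0.
Summing the contributions gives betweenness(Zubin) = 14.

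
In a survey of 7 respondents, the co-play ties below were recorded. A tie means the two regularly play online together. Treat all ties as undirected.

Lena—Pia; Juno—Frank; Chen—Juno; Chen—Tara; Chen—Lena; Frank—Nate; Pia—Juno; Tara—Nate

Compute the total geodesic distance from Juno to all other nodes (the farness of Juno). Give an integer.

Distances from Juno: Chen:1, Frank:1, Lena:2, Nate:2, Pia:1, Tara:2.
Sum = 1 + 1 + 2 + 2 + 1 + 2 = 9.

9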